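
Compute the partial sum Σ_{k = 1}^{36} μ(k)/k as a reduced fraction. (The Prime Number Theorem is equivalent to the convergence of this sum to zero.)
Σ μ(k)/k = 2562470143/100280245065

Values of μ(k) for 1 ≤ k ≤ 36: μ(1) = 1, μ(2) = -1, μ(3) = -1, μ(5) = -1, μ(6) = 1, μ(7) = -1, μ(10) = 1, μ(11) = -1, μ(13) = -1, μ(14) = 1, μ(15) = 1, μ(17) = -1, μ(19) = -1, μ(21) = 1, μ(22) = 1, μ(23) = -1, μ(26) = 1, μ(29) = -1, μ(30) = -1, μ(31) = -1, μ(33) = 1, μ(34) = 1, μ(35) = 1, with μ = 0 on non-squarefree integers. Summing μ(k)/k for k where μ(k) ≠ 0 gives 2562470143/100280245065 ≈ 0.0256. (PNT ⟺ this sum → 0 as n → ∞.)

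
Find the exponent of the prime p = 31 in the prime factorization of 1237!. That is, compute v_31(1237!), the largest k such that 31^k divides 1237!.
v_31(1237!) = 40

Legendre's formula: v_p(n!) = Σ_{k ≥ 1} ⌊n / p^k⌋. For p = 31, n = 1237, the terms are:
  ⌊1237/31^1⌋ = ⌊1237/31⌋ = 39
  ⌊1237/31^2⌋ = ⌊1237/961⌋ = 1
(the next term ⌊1237/31^3⌋ = 0, terminating the sum). Summing: v_31(1237!) = 39 + 1 = 40.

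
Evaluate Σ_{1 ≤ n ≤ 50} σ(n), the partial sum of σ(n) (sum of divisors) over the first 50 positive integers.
Σ_{n ≤ 50} σ(n) = 2080

Compute σ(n) for each 1 ≤ n ≤ 50: σ(1) = 1, σ(2) = 3, σ(3) = 4, σ(4) = 7, σ(5) = 6, σ(6) = 12, σ(7) = 8, σ(8) = 15, σ(9) = 13, σ(10) = 18, σ(11) = 12, σ(12) = 28, σ(13) = 14, σ(14) = 24, σ(15) = 24, σ(16) = 31, σ(17) = 18, σ(18) = 39, σ(19) = 20, σ(20) = 42, σ(21) = 32, σ(22) = 36, σ(23) = 24, σ(24) = 60, σ(25) = 31, σ(26) = 42, σ(27) = 40, σ(28) = 56, σ(29) = 30, σ(30) = 72, σ(31) = 32, σ(32) = 63, σ(33) = 48, σ(34) = 54, σ(35) = 48, σ(36) = 91, σ(37) = 38, σ(38) = 60, σ(39) = 56, σ(40) = 90, σ(41) = 42, σ(42) = 96, σ(43) = 44, σ(44) = 84, σ(45) = 78, σ(46) = 72, σ(47) = 48, σ(48) = 124, σ(49) = 57, σ(50) = 93. Summing all 50 values: 2080. (Average order: Σ_{n ≤ x} σ(n) ~ (π²/12) x². For x = 50, (π²/12)·50² ≈ 2056.17.)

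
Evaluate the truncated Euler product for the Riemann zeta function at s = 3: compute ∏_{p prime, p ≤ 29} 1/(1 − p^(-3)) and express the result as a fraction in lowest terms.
∏ = 1089297728822056325/906313660797210624

The primes p ≤ 29 are [2, 3, 5, 7, 11, 13, 17, 19, 23, 29]. For each prime, (1 − 1/p^3)^(-1) = p^3 / (p^3 − 1). The product is (1 − 1/2^3)^(-1), (1 − 1/3^3)^(-1), (1 − 1/5^3)^(-1), (1 − 1/7^3)^(-1), (1 − 1/11^3)^(-1), (1 − 1/13^3)^(-1), (1 − 1/17^3)^(-1), (1 − 1/19^3)^(-1), (1 − 1/23^3)^(-1), (1 − 1/29^3)^(-1) = ∏ p^3 / (p^3 − 1) = 1089297728822056325/906313660797210624.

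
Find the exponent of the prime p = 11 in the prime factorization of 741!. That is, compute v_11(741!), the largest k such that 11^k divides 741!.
v_11(741!) = 73

Legendre's formula: v_p(n!) = Σ_{k ≥ 1} ⌊n / p^k⌋. For p = 11, n = 741, the terms are:
  ⌊741/11^1⌋ = ⌊741/11⌋ = 67
  ⌊741/11^2⌋ = ⌊741/121⌋ = 6
(the next term ⌊741/11^3⌋ = 0, terminating the sum). Summing: v_11(741!) = 67 + 6 = 73.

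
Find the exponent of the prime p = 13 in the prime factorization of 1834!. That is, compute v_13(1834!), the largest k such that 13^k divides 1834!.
v_13(1834!) = 151

Legendre's formula: v_p(n!) = Σ_{k ≥ 1} ⌊n / p^k⌋. For p = 13, n = 1834, the terms are:
  ⌊1834/13^1⌋ = ⌊1834/13⌋ = 141
  ⌊1834/13^2⌋ = ⌊1834/169⌋ = 10
(the next term ⌊1834/13^3⌋ = 0, terminating the sum). Summing: v_13(1834!) = 141 + 10 = 151.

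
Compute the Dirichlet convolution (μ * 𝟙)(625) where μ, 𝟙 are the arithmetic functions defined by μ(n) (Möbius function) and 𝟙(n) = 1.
(μ * 𝟙)(625) = 0

Divisors of 625: [1, 5, 25, 125, 625]. For each d | 625:
  d = 1: μ(1) · 𝟙(625/1) = 1 · 1 = 1
  d = 5: μ(5) · 𝟙(625/5) = -1 · 1 = -1
  d = 25: μ(25) · 𝟙(625/25) = 0 · 1 = 0
  d = 125: μ(125) · 𝟙(625/125) = 0 · 1 = 0
  d = 625: μ(625) · 𝟙(625/625) = 0 · 1 = 0
Summing: (μ * 𝟙)(625) = 1 + -1 + 0 + 0 + 0 = 0.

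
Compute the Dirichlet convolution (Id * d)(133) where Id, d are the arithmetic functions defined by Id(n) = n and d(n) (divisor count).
(Id * d)(133) = 189

Divisors of 133: [1, 7, 19, 133]. For each d | 133:
  d = 1: Id(1) · d(133/1) = 1 · 4 = 4
  d = 7: Id(7) · d(133/7) = 7 · 2 = 14
  d = 19: Id(19) · d(133/19) = 19 · 2 = 38
  d = 133: Id(133) · d(133/133) = 133 · 1 = 133
Summing: (Id * d)(133) = 4 + 14 + 38 + 133 = 189.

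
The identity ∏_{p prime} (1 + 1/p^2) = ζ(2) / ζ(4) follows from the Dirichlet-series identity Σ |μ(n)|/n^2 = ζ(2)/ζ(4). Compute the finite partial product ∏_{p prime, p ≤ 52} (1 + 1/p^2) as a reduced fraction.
∏ = 101793085732936000000000/67237345888235944242129

The primes p ≤ 52 are [2, 3, 5, 7, 11, 13, 17, 19, 23, 29, 31, 37, 41, 43, 47]. For each, (1 + 1/p^2) = (p^2 + 1)/p^2. Multiplying these fractions over p ∈ [2, 3, 5, 7, 11, 13, 17, 19, 23, 29, 31, 37, 41, 43, 47] gives 101793085732936000000000/67237345888235944242129. (In the limit P → ∞ this tends to ζ(2)/ζ(4).)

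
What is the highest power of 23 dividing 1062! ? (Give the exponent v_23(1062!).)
v_23(1062!) = 48

Legendre's formula: v_p(n!) = Σ_{k ≥ 1} ⌊n / p^k⌋. For p = 23, n = 1062, the terms are:
  ⌊1062/23^1⌋ = ⌊1062/23⌋ = 46
  ⌊1062/23^2⌋ = ⌊1062/529⌋ = 2
(the next term ⌊1062/23^3⌋ = 0, terminating the sum). Summing: v_23(1062!) = 46 + 2 = 48.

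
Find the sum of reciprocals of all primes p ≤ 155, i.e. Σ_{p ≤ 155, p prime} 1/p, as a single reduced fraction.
Σ 1/p = 426559540131011718238816115585684956391671166781102121476137/225319534991831177328890236228992001350685163362356544091910

π(155) = 36, so the primes ≤ 155 are [2, 3, 5, 7, 11, 13, 17, 19, 23, 29, 31, 37, 41, 43, 47, 53, 59, 61, 67, 71, 73, 79, 83, 89, 97, 101, 103, 107, 109, 113, 127, 131, 137, 139, 149, 151]. Summing 1/p over these primes: 426559540131011718238816115585684956391671166781102121476137/225319534991831177328890236228992001350685163362356544091910 ≈ 1.8931. Mertens estimate ln ln(155) + 0.2615 ≈ 1.8796.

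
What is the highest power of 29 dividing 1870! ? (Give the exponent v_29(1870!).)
v_29(1870!) = 66

Legendre's formula: v_p(n!) = Σ_{k ≥ 1} ⌊n / p^k⌋. For p = 29, n = 1870, the terms are:
  ⌊1870/29^1⌋ = ⌊1870/29⌋ = 64
  ⌊1870/29^2⌋ = ⌊1870/841⌋ = 2
(the next term ⌊1870/29^3⌋ = 0, terminating the sum). Summing: v_29(1870!) = 64 + 2 = 66.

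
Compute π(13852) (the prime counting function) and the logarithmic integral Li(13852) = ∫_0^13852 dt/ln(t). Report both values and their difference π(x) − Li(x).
π(13852) = 1636;  Li(13852) ≈ 1656.75;  π(x) − Li(x) ≈ -20.75.

Direct count of primes ≤ 13852 gives π(13852) = 1636. Numerical evaluation of the logarithmic integral gives Li(13852) ≈ 1656.75. The difference π(x) − Li(x) ≈ -20.75 is typically negative for small/moderate x (Li(x) overestimates), though Littlewood's theorem shows this sign changes infinitely often.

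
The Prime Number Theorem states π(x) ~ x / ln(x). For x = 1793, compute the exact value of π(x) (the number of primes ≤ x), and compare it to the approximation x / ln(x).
π(1793) = 278;  x/ln(x) ≈ 239.33;  relative error ≈ 13.91%.

Directly count primes up to 1793: π(1793) = 278. The PNT approximation gives 1793/ln(1793) ≈ 1793/7.49165 ≈ 239.33. Relative error (π(x) − x/ln(x)) / π(x) ≈ 13.91%; the approximation is known to undercount slightly (Li(x) is a better estimate).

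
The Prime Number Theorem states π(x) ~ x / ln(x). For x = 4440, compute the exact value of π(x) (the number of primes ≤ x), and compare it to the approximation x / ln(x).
π(4440) = 602;  x/ln(x) ≈ 528.67;  relative error ≈ 12.18%.

Directly count primes up to 4440: π(4440) = 602. The PNT approximation gives 4440/ln(4440) ≈ 4440/8.39841 ≈ 528.67. Relative error (π(x) − x/ln(x)) / π(x) ≈ 12.18%; the approximation is known to undercount slightly (Li(x) is a better estimate).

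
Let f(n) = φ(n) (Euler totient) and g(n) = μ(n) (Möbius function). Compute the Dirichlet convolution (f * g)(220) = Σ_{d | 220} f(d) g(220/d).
(φ * μ)(220) = 27

Divisors of 220: [1, 2, 4, 5, 10, 11, 20, 22, 44, 55, 110, 220]. For each d | 220:
  d = 1: φ(1) · μ(220/1) = 1 · 0 = 0
  d = 2: φ(2) · μ(220/2) = 1 · -1 = -1
  d = 4: φ(4) · μ(220/4) = 2 · 1 = 2
  d = 5: φ(5) · μ(220/5) = 4 · 0 = 0
  d = 10: φ(10) · μ(220/10) = 4 · 1 = 4
  d = 11: φ(11) · μ(220/11) = 10 · 0 = 0
  d = 20: φ(20) · μ(220/20) = 8 · -1 = -8
  d = 22: φ(22) · μ(220/22) = 10 · 1 = 10
  d = 44: φ(44) · μ(220/44) = 20 · -1 = -20
  d = 55: φ(55) · μ(220/55) = 40 · 0 = 0
  d = 110: φ(110) · μ(220/110) = 40 · -1 = -40
  d = 220: φ(220) · μ(220/220) = 80 · 1 = 80
Summing: (φ * μ)(220) = 0 + -1 + 2 + 0 + 4 + 0 + -8 + 10 + -20 + 0 + -40 + 80 = 27.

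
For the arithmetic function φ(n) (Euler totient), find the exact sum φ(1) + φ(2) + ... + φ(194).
Σ_{n ≤ 194} φ(n) = 11518

Compute φ(n) for each 1 ≤ n ≤ 194: φ(1) = 1, φ(2) = 1, φ(3) = 2, φ(4) = 2, φ(5) = 4, φ(6) = 2, φ(7) = 6, φ(8) = 4, φ(9) = 6, φ(10) = 4, φ(11) = 10, φ(12) = 4, φ(13) = 12, φ(14) = 6, φ(15) = 8, φ(16) = 8, φ(17) = 16, φ(18) = 6, φ(19) = 18, φ(20) = 8, φ(21) = 12, φ(22) = 10, φ(23) = 22, φ(24) = 8, φ(25) = 20, φ(26) = 12, φ(27) = 18, φ(28) = 12, φ(29) = 28, φ(30) = 8, φ(31) = 30, φ(32) = 16, φ(33) = 20, φ(34) = 16, φ(35) = 24, φ(36) = 12, φ(37) = 36, φ(38) = 18, φ(39) = 24, φ(40) = 16, φ(41) = 40, φ(42) = 12, φ(43) = 42, φ(44) = 20, φ(45) = 24, φ(46) = 22, φ(47) = 46, φ(48) = 16, φ(49) = 42, φ(50) = 20, φ(51) = 32, φ(52) = 24, φ(53) = 52, φ(54) = 18, φ(55) = 40, φ(56) = 24, φ(57) = 36, φ(58) = 28, φ(59) = 58, φ(60) = 16, φ(61) = 60, φ(62) = 30, φ(63) = 36, φ(64) = 32, φ(65) = 48, φ(66) = 20, φ(67) = 66, φ(68) = 32, φ(69) = 44, φ(70) = 24, φ(71) = 70, φ(72) = 24, φ(73) = 72, φ(74) = 36, φ(75) = 40, φ(76) = 36, φ(77) = 60, φ(78) = 24, φ(79) = 78, φ(80) = 32, φ(81) = 54, φ(82) = 40, φ(83) = 82, φ(84) = 24, φ(85) = 64, φ(86) = 42, φ(87) = 56, φ(88) = 40, φ(89) = 88, φ(90) = 24, φ(91) = 72, φ(92) = 44, φ(93) = 60, φ(94) = 46, φ(95) = 72, φ(96) = 32, φ(97) = 96, φ(98) = 42, φ(99) = 60, φ(100) = 40, φ(101) = 100, φ(102) = 32, φ(103) = 102, φ(104) = 48, φ(105) = 48, φ(106) = 52, φ(107) = 106, φ(108) = 36, φ(109) = 108, φ(110) = 40, φ(111) = 72, φ(112) = 48, φ(113) = 112, φ(114) = 36, φ(115) = 88, φ(116) = 56, φ(117) = 72, φ(118) = 58, φ(119) = 96, φ(120) = 32, φ(121) = 110, φ(122) = 60, φ(123) = 80, φ(124) = 60, φ(125) = 100, φ(126) = 36, φ(127) = 126, φ(128) = 64, φ(129) = 84, φ(130) = 48, φ(131) = 130, φ(132) = 40, φ(133) = 108, φ(134) = 66, φ(135) = 72, φ(136) = 64, φ(137) = 136, φ(138) = 44, φ(139) = 138, φ(140) = 48, φ(141) = 92, φ(142) = 70, φ(143) = 120, φ(144) = 48, φ(145) = 112, φ(146) = 72, φ(147) = 84, φ(148) = 72, φ(149) = 148, φ(150) = 40, φ(151) = 150, φ(152) = 72, φ(153) = 96, φ(154) = 60, φ(155) = 120, φ(156) = 48, φ(157) = 156, φ(158) = 78, φ(159) = 104, φ(160) = 64, φ(161) = 132, φ(162) = 54, φ(163) = 162, φ(164) = 80, φ(165) = 80, φ(166) = 82, φ(167) = 166, φ(168) = 48, φ(169) = 156, φ(170) = 64, φ(171) = 108, φ(172) = 84, φ(173) = 172, φ(174) = 56, φ(175) = 120, φ(176) = 80, φ(177) = 116, φ(178) = 88, φ(179) = 178, φ(180) = 48, φ(181) = 180, φ(182) = 72, φ(183) = 120, φ(184) = 88, φ(185) = 144, φ(186) = 60, φ(187) = 160, φ(188) = 92, φ(189) = 108, φ(190) = 72, φ(191) = 190, φ(192) = 64, φ(193) = 192, φ(194) = 96. Summing all 194 values: 11518. (Average order: Σ_{n ≤ x} φ(n) ~ (3/π²) x². For x = 194, (3/π²)·194² ≈ 11439.97.)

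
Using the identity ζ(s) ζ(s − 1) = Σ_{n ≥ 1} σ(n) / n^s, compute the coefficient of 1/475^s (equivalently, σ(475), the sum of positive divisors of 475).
σ(475) = 620

In the product (Σ m^0/m^s)(Σ k / k^s) = Σ (Σ_{d | n} d) / n^s, the coefficient of 1/n^s is σ(n) = Σ_{d | n} d. For n = 475, divisors are [1, 5, 19, 25, 95, 475]; summing: σ(475) = 620.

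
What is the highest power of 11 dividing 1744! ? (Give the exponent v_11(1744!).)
v_11(1744!) = 173

Legendre's formula: v_p(n!) = Σ_{k ≥ 1} ⌊n / p^k⌋. For p = 11, n = 1744, the terms are:
  ⌊1744/11^1⌋ = ⌊1744/11⌋ = 158
  ⌊1744/11^2⌋ = ⌊1744/121⌋ = 14
  ⌊1744/11^3⌋ = ⌊1744/1331⌋ = 1
(the next term ⌊1744/11^4⌋ = 0, terminating the sum). Summing: v_11(1744!) = 158 + 14 + 1 = 173.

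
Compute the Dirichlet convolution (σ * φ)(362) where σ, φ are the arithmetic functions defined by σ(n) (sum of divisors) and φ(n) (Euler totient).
(σ * φ)(362) = 1448

Divisors of 362: [1, 2, 181, 362]. For each d | 362:
  d = 1: σ(1) · φ(362/1) = 1 · 180 = 180
  d = 2: σ(2) · φ(362/2) = 3 · 180 = 540
  d = 181: σ(181) · φ(362/181) = 182 · 1 = 182
  d = 362: σ(362) · φ(362/362) = 546 · 1 = 546
Summing: (σ * φ)(362) = 180 + 540 + 182 + 546 = 1448.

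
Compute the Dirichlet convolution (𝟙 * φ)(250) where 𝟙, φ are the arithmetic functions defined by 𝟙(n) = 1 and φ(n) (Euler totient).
(𝟙 * φ)(250) = 250

Divisors of 250: [1, 2, 5, 10, 25, 50, 125, 250]. For each d | 250:
  d = 1: 𝟙(1) · φ(250/1) = 1 · 100 = 100
  d = 2: 𝟙(2) · φ(250/2) = 1 · 100 = 100
  d = 5: 𝟙(5) · φ(250/5) = 1 · 20 = 20
  d = 10: 𝟙(10) · φ(250/10) = 1 · 20 = 20
  d = 25: 𝟙(25) · φ(250/25) = 1 · 4 = 4
  d = 50: 𝟙(50) · φ(250/50) = 1 · 4 = 4
  d = 125: 𝟙(125) · φ(250/125) = 1 · 1 = 1
  d = 250: 𝟙(250) · φ(250/250) = 1 · 1 = 1
Summing: (𝟙 * φ)(250) = 100 + 100 + 20 + 20 + 4 + 4 + 1 + 1 = 250.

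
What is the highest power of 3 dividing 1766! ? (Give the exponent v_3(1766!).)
v_3(1766!) = 879

Legendre's formula: v_p(n!) = Σ_{k ≥ 1} ⌊n / p^k⌋. For p = 3, n = 1766, the terms are:
  ⌊1766/3^1⌋ = ⌊1766/3⌋ = 588
  ⌊1766/3^2⌋ = ⌊1766/9⌋ = 196
  ⌊1766/3^3⌋ = ⌊1766/27⌋ = 65
  ⌊1766/3^4⌋ = ⌊1766/81⌋ = 21
  ⌊1766/3^5⌋ = ⌊1766/243⌋ = 7
  ⌊1766/3^6⌋ = ⌊1766/729⌋ = 2
(the next term ⌊1766/3^7⌋ = 0, terminating the sum). Summing: v_3(1766!) = 588 + 196 + 65 + 21 + 7 + 2 = 879.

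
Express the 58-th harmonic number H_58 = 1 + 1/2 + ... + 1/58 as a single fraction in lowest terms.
H_58 = 254381445831833111660789/54749786241679275146400

Direct summation: H_58 = 1 + 1/2 + ... + 1/58. The least common denominator is lcm(1, ..., 58) = 164249358725037825439200; over this denominator the numerator is 164249358725037825439200 + 82124679362518912719600 + 54749786241679275146400 + 41062339681259456359800 + 32849871745007565087840 + 27374893120839637573200 + 23464194103576832205600 + 20531169840629728179900 + 18249928747226425048800 + 16424935872503782543920 + 14931759884094347767200 + 13687446560419818786600 + 12634566055772140418400 + 11732097051788416102800 + 10949957248335855029280 + 10265584920314864089950 + 9661726983825754437600 + 9124964373613212524400 + 8644703090791464496800 + 8212467936251891271960 + 7821398034525610735200 + 7465879942047173883600 + 7141276466305992410400 + 6843723280209909393300 + 6569974349001513017568 + 6317283027886070209200 + 6083309582408808349600 + 5866048525894208051400 + 5663770990518545704800 + 5474978624167927514640 + 5298366410485091143200 + 5132792460157432044975 + 4977253294698115922400 + 4830863491912877218800 + 4692838820715366441120 + 4562482186806606262200 + 4439171857433454741600 + 4322351545395732248400 + 4211522018590713472800 + 4106233968125945635980 + 4006081920122873791200 + 3910699017262805367600 + 3819752528489251754400 + 3732939971023586941800 + 3649985749445285009760 + 3570638233152996205200 + 3494667206915698413600 + 3421861640104954696650 + 3352027729082404600800 + 3284987174500756508784 + 3220575661275251479200 + 3158641513943035104600 + 3099044504245996706400 + 3041654791204404174800 + 2986351976818869553440 + 2933024262947104025700 + 2881567696930488165600 + 2831885495259272852400 = 763144337495499334982367, so H_58 = 763144337495499334982367/164249358725037825439200; reducing by gcd(763144337495499334982367, 164249358725037825439200) = 3 gives 254381445831833111660789/54749786241679275146400 ≈ 4.64625. (The PNT-adjacent estimate ln(58) + γ ≈ 4.63766 matches within O(1/n).)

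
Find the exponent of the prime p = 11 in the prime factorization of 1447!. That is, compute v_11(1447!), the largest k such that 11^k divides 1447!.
v_11(1447!) = 143

Legendre's formula: v_p(n!) = Σ_{k ≥ 1} ⌊n / p^k⌋. For p = 11, n = 1447, the terms are:
  ⌊1447/11^1⌋ = ⌊1447/11⌋ = 131
  ⌊1447/11^2⌋ = ⌊1447/121⌋ = 11
  ⌊1447/11^3⌋ = ⌊1447/1331⌋ = 1
(the next term ⌊1447/11^4⌋ = 0, terminating the sum). Summing: v_11(1447!) = 131 + 11 + 1 = 143.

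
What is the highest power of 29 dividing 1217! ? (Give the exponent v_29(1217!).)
v_29(1217!) = 42

Legendre's formula: v_p(n!) = Σ_{k ≥ 1} ⌊n / p^k⌋. For p = 29, n = 1217, the terms are:
  ⌊1217/29^1⌋ = ⌊1217/29⌋ = 41
  ⌊1217/29^2⌋ = ⌊1217/841⌋ = 1
(the next term ⌊1217/29^3⌋ = 0, terminating the sum). Summing: v_29(1217!) = 41 + 1 = 42.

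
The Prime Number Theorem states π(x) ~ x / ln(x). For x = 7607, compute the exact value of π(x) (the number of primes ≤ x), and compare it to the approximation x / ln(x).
π(7607) = 967;  x/ln(x) ≈ 851.20;  relative error ≈ 11.98%.

Directly count primes up to 7607: π(7607) = 967. The PNT approximation gives 7607/ln(7607) ≈ 7607/8.93682 ≈ 851.20. Relative error (π(x) − x/ln(x)) / π(x) ≈ 11.98%; the approximation is known to undercount slightly (Li(x) is a better estimate).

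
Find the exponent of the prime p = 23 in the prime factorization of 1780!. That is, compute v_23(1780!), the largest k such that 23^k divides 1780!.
v_23(1780!) = 80

Legendre's formula: v_p(n!) = Σ_{k ≥ 1} ⌊n / p^k⌋. For p = 23, n = 1780, the terms are:
  ⌊1780/23^1⌋ = ⌊1780/23⌋ = 77
  ⌊1780/23^2⌋ = ⌊1780/529⌋ = 3
(the next term ⌊1780/23^3⌋ = 0, terminating the sum). Summing: v_23(1780!) = 77 + 3 = 80.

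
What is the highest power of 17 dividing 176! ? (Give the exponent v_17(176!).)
v_17(176!) = 10

Legendre's formula: v_p(n!) = Σ_{k ≥ 1} ⌊n / p^k⌋. For p = 17, n = 176, the terms are:
  ⌊176/17^1⌋ = ⌊176/17⌋ = 10
(the next term ⌊176/17^2⌋ = 0, terminating the sum). Summing: v_17(176!) = 10 = 10.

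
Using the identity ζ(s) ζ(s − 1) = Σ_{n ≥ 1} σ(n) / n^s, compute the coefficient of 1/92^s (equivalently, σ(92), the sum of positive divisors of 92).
σ(92) = 168

In the product (Σ m^0/m^s)(Σ k / k^s) = Σ (Σ_{d | n} d) / n^s, the coefficient of 1/n^s is σ(n) = Σ_{d | n} d. For n = 92, divisors are [1, 2, 4, 23, 46, 92]; summing: σ(92) = 168.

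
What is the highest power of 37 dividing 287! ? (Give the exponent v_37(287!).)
v_37(287!) = 7

Legendre's formula: v_p(n!) = Σ_{k ≥ 1} ⌊n / p^k⌋. For p = 37, n = 287, the terms are:
  ⌊287/37^1⌋ = ⌊287/37⌋ = 7
(the next term ⌊287/37^2⌋ = 0, terminating the sum). Summing: v_37(287!) = 7 = 7.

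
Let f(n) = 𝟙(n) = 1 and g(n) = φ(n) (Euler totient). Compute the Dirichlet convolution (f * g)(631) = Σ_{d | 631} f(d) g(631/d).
(𝟙 * φ)(631) = 631

Divisors of 631: [1, 631]. For each d | 631:
  d = 1: 𝟙(1) · φ(631/1) = 1 · 630 = 630
  d = 631: 𝟙(631) · φ(631/631) = 1 · 1 = 1
Summing: (𝟙 * φ)(631) = 630 + 1 = 631.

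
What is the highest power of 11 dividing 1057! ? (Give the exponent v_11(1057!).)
v_11(1057!) = 104

Legendre's formula: v_p(n!) = Σ_{k ≥ 1} ⌊n / p^k⌋. For p = 11, n = 1057, the terms are:
  ⌊1057/11^1⌋ = ⌊1057/11⌋ = 96
  ⌊1057/11^2⌋ = ⌊1057/121⌋ = 8
(the next term ⌊1057/11^3⌋ = 0, terminating the sum). Summing: v_11(1057!) = 96 + 8 = 104.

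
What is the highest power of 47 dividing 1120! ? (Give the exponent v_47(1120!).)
v_47(1120!) = 23

Legendre's formula: v_p(n!) = Σ_{k ≥ 1} ⌊n / p^k⌋. For p = 47, n = 1120, the terms are:
  ⌊1120/47^1⌋ = ⌊1120/47⌋ = 23
(the next term ⌊1120/47^2⌋ = 0, terminating the sum). Summing: v_47(1120!) = 23 = 23.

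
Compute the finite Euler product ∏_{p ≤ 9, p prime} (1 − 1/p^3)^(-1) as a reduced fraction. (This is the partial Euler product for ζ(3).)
∏ = 18375/15314

The primes p ≤ 9 are [2, 3, 5, 7]. For each prime, (1 − 1/p^3)^(-1) = p^3 / (p^3 − 1). The product is (1 − 1/2^3)^(-1), (1 − 1/3^3)^(-1), (1 − 1/5^3)^(-1), (1 − 1/7^3)^(-1) = ∏ p^3 / (p^3 − 1) = 18375/15314.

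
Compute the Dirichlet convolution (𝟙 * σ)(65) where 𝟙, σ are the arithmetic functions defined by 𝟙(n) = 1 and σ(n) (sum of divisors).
(𝟙 * σ)(65) = 105

Divisors of 65: [1, 5, 13, 65]. For each d | 65:
  d = 1: 𝟙(1) · σ(65/1) = 1 · 84 = 84
  d = 5: 𝟙(5) · σ(65/5) = 1 · 14 = 14
  d = 13: 𝟙(13) · σ(65/13) = 1 · 6 = 6
  d = 65: 𝟙(65) · σ(65/65) = 1 · 1 = 1
Summing: (𝟙 * σ)(65) = 84 + 14 + 6 + 1 = 105.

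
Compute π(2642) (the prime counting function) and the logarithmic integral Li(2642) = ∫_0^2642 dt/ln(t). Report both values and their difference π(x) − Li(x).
π(2642) = 382;  Li(2642) ≈ 397.69;  π(x) − Li(x) ≈ -15.69.

Direct count of primes ≤ 2642 gives π(2642) = 382. Numerical evaluation of the logarithmic integral gives Li(2642) ≈ 397.69. The difference π(x) − Li(x) ≈ -15.69 is typically negative for small/moderate x (Li(x) overestimates), though Littlewood's theorem shows this sign changes infinitely often.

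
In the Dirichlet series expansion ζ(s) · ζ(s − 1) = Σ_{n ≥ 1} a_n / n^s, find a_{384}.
σ(384) = 1020

In the product (Σ m^0/m^s)(Σ k / k^s) = Σ (Σ_{d | n} d) / n^s, the coefficient of 1/n^s is σ(n) = Σ_{d | n} d. For n = 384, divisors are [1, 2, 3, 4, 6, 8, 12, 16, 24, 32, 48, 64, 96, 128, 192, 384]; summing: σ(384) = 1020.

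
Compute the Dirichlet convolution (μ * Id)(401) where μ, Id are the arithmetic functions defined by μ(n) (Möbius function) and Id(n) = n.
(μ * Id)(401) = 400

Divisors of 401: [1, 401]. For each d | 401:
  d = 1: μ(1) · Id(401/1) = 1 · 401 = 401
  d = 401: μ(401) · Id(401/401) = -1 · 1 = -1
Summing: (μ * Id)(401) = 401 + -1 = 400.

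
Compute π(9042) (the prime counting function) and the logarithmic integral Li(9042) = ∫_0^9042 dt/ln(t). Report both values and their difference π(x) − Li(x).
π(9042) = 1123;  Li(9042) ≈ 1141.56;  π(x) − Li(x) ≈ -18.56.

Direct count of primes ≤ 9042 gives π(9042) = 1123. Numerical evaluation of the logarithmic integral gives Li(9042) ≈ 1141.56. The difference π(x) − Li(x) ≈ -18.56 is typically negative for small/moderate x (Li(x) overestimates), though Littlewood's theorem shows this sign changes infinitely often.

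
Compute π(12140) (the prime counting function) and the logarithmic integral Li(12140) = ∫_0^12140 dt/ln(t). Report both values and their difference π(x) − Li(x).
π(12140) = 1452;  Li(12140) ≈ 1476.00;  π(x) − Li(x) ≈ -24.00.

Direct count of primes ≤ 12140 gives π(12140) = 1452. Numerical evaluation of the logarithmic integral gives Li(12140) ≈ 1476.00. The difference π(x) − Li(x) ≈ -24.00 is typically negative for small/moderate x (Li(x) overestimates), though Littlewood's theorem shows this sign changes infinitely often.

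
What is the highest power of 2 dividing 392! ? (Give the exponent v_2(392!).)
v_2(392!) = 389

Legendre's formula: v_p(n!) = Σ_{k ≥ 1} ⌊n / p^k⌋. For p = 2, n = 392, the terms are:
  ⌊392/2^1⌋ = ⌊392/2⌋ = 196
  ⌊392/2^2⌋ = ⌊392/4⌋ = 98
  ⌊392/2^3⌋ = ⌊392/8⌋ = 49
  ⌊392/2^4⌋ = ⌊392/16⌋ = 24
  ⌊392/2^5⌋ = ⌊392/32⌋ = 12
  ⌊392/2^6⌋ = ⌊392/64⌋ = 6
  ⌊392/2^7⌋ = ⌊392/128⌋ = 3
  ⌊392/2^8⌋ = ⌊392/256⌋ = 1
(the next term ⌊392/2^9⌋ = 0, terminating the sum). Summing: v_2(392!) = 196 + 98 + 49 + 24 + 12 + 6 + 3 + 1 = 389.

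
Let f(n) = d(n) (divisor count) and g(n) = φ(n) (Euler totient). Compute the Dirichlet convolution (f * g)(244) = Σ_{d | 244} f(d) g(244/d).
(d * φ)(244) = 434

Divisors of 244: [1, 2, 4, 61, 122, 244]. For each d | 244:
  d = 1: d(1) · φ(244/1) = 1 · 120 = 120
  d = 2: d(2) · φ(244/2) = 2 · 60 = 120
  d = 4: d(4) · φ(244/4) = 3 · 60 = 180
  d = 61: d(61) · φ(244/61) = 2 · 2 = 4
  d = 122: d(122) · φ(244/122) = 4 · 1 = 4
  d = 244: d(244) · φ(244/244) = 6 · 1 = 6
Summing: (d * φ)(244) = 120 + 120 + 180 + 4 + 4 + 6 = 434.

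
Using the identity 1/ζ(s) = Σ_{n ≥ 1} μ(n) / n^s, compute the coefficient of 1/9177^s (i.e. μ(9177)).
μ(9177) = 1

Factor n = 9177 = 3 · 7 · 19 · 23. μ(n) = 0 if any exponent ≥ 2 (not squarefree); otherwise μ(n) = (−1)^{ω(n)} where ω(n) is the number of distinct prime factors. Applying: μ(9177) = 1.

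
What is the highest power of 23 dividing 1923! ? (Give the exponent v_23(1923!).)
v_23(1923!) = 86

Legendre's formula: v_p(n!) = Σ_{k ≥ 1} ⌊n / p^k⌋. For p = 23, n = 1923, the terms are:
  ⌊1923/23^1⌋ = ⌊1923/23⌋ = 83
  ⌊1923/23^2⌋ = ⌊1923/529⌋ = 3
(the next term ⌊1923/23^3⌋ = 0, terminating the sum). Summing: v_23(1923!) = 83 + 3 = 86.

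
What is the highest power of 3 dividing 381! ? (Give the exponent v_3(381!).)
v_3(381!) = 188

Legendre's formula: v_p(n!) = Σ_{k ≥ 1} ⌊n / p^k⌋. For p = 3, n = 381, the terms are:
  ⌊381/3^1⌋ = ⌊381/3⌋ = 127
  ⌊381/3^2⌋ = ⌊381/9⌋ = 42
  ⌊381/3^3⌋ = ⌊381/27⌋ = 14
  ⌊381/3^4⌋ = ⌊381/81⌋ = 4
  ⌊381/3^5⌋ = ⌊381/243⌋ = 1
(the next term ⌊381/3^6⌋ = 0, terminating the sum). Summing: v_3(381!) = 127 + 42 + 14 + 4 + 1 = 188.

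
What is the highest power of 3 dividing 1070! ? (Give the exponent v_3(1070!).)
v_3(1070!) = 531

Legendre's formula: v_p(n!) = Σ_{k ≥ 1} ⌊n / p^k⌋. For p = 3, n = 1070, the terms are:
  ⌊1070/3^1⌋ = ⌊1070/3⌋ = 356
  ⌊1070/3^2⌋ = ⌊1070/9⌋ = 118
  ⌊1070/3^3⌋ = ⌊1070/27⌋ = 39
  ⌊1070/3^4⌋ = ⌊1070/81⌋ = 13
  ⌊1070/3^5⌋ = ⌊1070/243⌋ = 4
  ⌊1070/3^6⌋ = ⌊1070/729⌋ = 1
(the next term ⌊1070/3^7⌋ = 0, terminating the sum). Summing: v_3(1070!) = 356 + 118 + 39 + 13 + 4 + 1 = 531.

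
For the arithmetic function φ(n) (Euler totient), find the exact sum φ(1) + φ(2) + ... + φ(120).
Σ_{n ≤ 120} φ(n) = 4386

Compute φ(n) for each 1 ≤ n ≤ 120: φ(1) = 1, φ(2) = 1, φ(3) = 2, φ(4) = 2, φ(5) = 4, φ(6) = 2, φ(7) = 6, φ(8) = 4, φ(9) = 6, φ(10) = 4, φ(11) = 10, φ(12) = 4, φ(13) = 12, φ(14) = 6, φ(15) = 8, φ(16) = 8, φ(17) = 16, φ(18) = 6, φ(19) = 18, φ(20) = 8, φ(21) = 12, φ(22) = 10, φ(23) = 22, φ(24) = 8, φ(25) = 20, φ(26) = 12, φ(27) = 18, φ(28) = 12, φ(29) = 28, φ(30) = 8, φ(31) = 30, φ(32) = 16, φ(33) = 20, φ(34) = 16, φ(35) = 24, φ(36) = 12, φ(37) = 36, φ(38) = 18, φ(39) = 24, φ(40) = 16, φ(41) = 40, φ(42) = 12, φ(43) = 42, φ(44) = 20, φ(45) = 24, φ(46) = 22, φ(47) = 46, φ(48) = 16, φ(49) = 42, φ(50) = 20, φ(51) = 32, φ(52) = 24, φ(53) = 52, φ(54) = 18, φ(55) = 40, φ(56) = 24, φ(57) = 36, φ(58) = 28, φ(59) = 58, φ(60) = 16, φ(61) = 60, φ(62) = 30, φ(63) = 36, φ(64) = 32, φ(65) = 48, φ(66) = 20, φ(67) = 66, φ(68) = 32, φ(69) = 44, φ(70) = 24, φ(71) = 70, φ(72) = 24, φ(73) = 72, φ(74) = 36, φ(75) = 40, φ(76) = 36, φ(77) = 60, φ(78) = 24, φ(79) = 78, φ(80) = 32, φ(81) = 54, φ(82) = 40, φ(83) = 82, φ(84) = 24, φ(85) = 64, φ(86) = 42, φ(87) = 56, φ(88) = 40, φ(89) = 88, φ(90) = 24, φ(91) = 72, φ(92) = 44, φ(93) = 60, φ(94) = 46, φ(95) = 72, φ(96) = 32, φ(97) = 96, φ(98) = 42, φ(99) = 60, φ(100) = 40, φ(101) = 100, φ(102) = 32, φ(103) = 102, φ(104) = 48, φ(105) = 48, φ(106) = 52, φ(107) = 106, φ(108) = 36, φ(109) = 108, φ(110) = 40, φ(111) = 72, φ(112) = 48, φ(113) = 112, φ(114) = 36, φ(115) = 88, φ(116) = 56, φ(117) = 72, φ(118) = 58, φ(119) = 96, φ(120) = 32. Summing all 120 values: 4386. (Average order: Σ_{n ≤ x} φ(n) ~ (3/π²) x². For x = 120, (3/π²)·120² ≈ 4377.08.)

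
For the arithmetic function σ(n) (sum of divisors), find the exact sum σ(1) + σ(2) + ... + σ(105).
Σ_{n ≤ 105} σ(n) = 9123

Compute σ(n) for each 1 ≤ n ≤ 105: σ(1) = 1, σ(2) = 3, σ(3) = 4, σ(4) = 7, σ(5) = 6, σ(6) = 12, σ(7) = 8, σ(8) = 15, σ(9) = 13, σ(10) = 18, σ(11) = 12, σ(12) = 28, σ(13) = 14, σ(14) = 24, σ(15) = 24, σ(16) = 31, σ(17) = 18, σ(18) = 39, σ(19) = 20, σ(20) = 42, σ(21) = 32, σ(22) = 36, σ(23) = 24, σ(24) = 60, σ(25) = 31, σ(26) = 42, σ(27) = 40, σ(28) = 56, σ(29) = 30, σ(30) = 72, σ(31) = 32, σ(32) = 63, σ(33) = 48, σ(34) = 54, σ(35) = 48, σ(36) = 91, σ(37) = 38, σ(38) = 60, σ(39) = 56, σ(40) = 90, σ(41) = 42, σ(42) = 96, σ(43) = 44, σ(44) = 84, σ(45) = 78, σ(46) = 72, σ(47) = 48, σ(48) = 124, σ(49) = 57, σ(50) = 93, σ(51) = 72, σ(52) = 98, σ(53) = 54, σ(54) = 120, σ(55) = 72, σ(56) = 120, σ(57) = 80, σ(58) = 90, σ(59) = 60, σ(60) = 168, σ(61) = 62, σ(62) = 96, σ(63) = 104, σ(64) = 127, σ(65) = 84, σ(66) = 144, σ(67) = 68, σ(68) = 126, σ(69) = 96, σ(70) = 144, σ(71) = 72, σ(72) = 195, σ(73) = 74, σ(74) = 114, σ(75) = 124, σ(76) = 140, σ(77) = 96, σ(78) = 168, σ(79) = 80, σ(80) = 186, σ(81) = 121, σ(82) = 126, σ(83) = 84, σ(84) = 224, σ(85) = 108, σ(86) = 132, σ(87) = 120, σ(88) = 180, σ(89) = 90, σ(90) = 234, σ(91) = 112, σ(92) = 168, σ(93) = 128, σ(94) = 144, σ(95) = 120, σ(96) = 252, σ(97) = 98, σ(98) = 171, σ(99) = 156, σ(100) = 217, σ(101) = 102, σ(102) = 216, σ(103) = 104, σ(104) = 210, σ(105) = 192. Summing all 105 values: 9123. (Average order: Σ_{n ≤ x} σ(n) ~ (π²/12) x². For x = 105, (π²/12)·105² ≈ 9067.70.)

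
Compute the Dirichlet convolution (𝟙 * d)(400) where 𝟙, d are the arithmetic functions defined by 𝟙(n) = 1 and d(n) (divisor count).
(𝟙 * d)(400) = 90

Divisors of 400: [1, 2, 4, 5, 8, 10, 16, 20, 25, 40, 50, 80, 100, 200, 400]. For each d | 400:
  d = 1: 𝟙(1) · d(400/1) = 1 · 15 = 15
  d = 2: 𝟙(2) · d(400/2) = 1 · 12 = 12
  d = 4: 𝟙(4) · d(400/4) = 1 · 9 = 9
  d = 5: 𝟙(5) · d(400/5) = 1 · 10 = 10
  d = 8: 𝟙(8) · d(400/8) = 1 · 6 = 6
  d = 10: 𝟙(10) · d(400/10) = 1 · 8 = 8
  d = 16: 𝟙(16) · d(400/16) = 1 · 3 = 3
  d = 20: 𝟙(20) · d(400/20) = 1 · 6 = 6
  d = 25: 𝟙(25) · d(400/25) = 1 · 5 = 5
  d = 40: 𝟙(40) · d(400/40) = 1 · 4 = 4
  d = 50: 𝟙(50) · d(400/50) = 1 · 4 = 4
  d = 80: 𝟙(80) · d(400/80) = 1 · 2 = 2
  d = 100: 𝟙(100) · d(400/100) = 1 · 3 = 3
  d = 200: 𝟙(200) · d(400/200) = 1 · 2 = 2
  d = 400: 𝟙(400) · d(400/400) = 1 · 1 = 1
Summing: (𝟙 * d)(400) = 15 + 12 + 9 + 10 + 6 + 8 + 3 + 6 + 5 + 4 + 4 + 2 + 3 + 2 + 1 = 90.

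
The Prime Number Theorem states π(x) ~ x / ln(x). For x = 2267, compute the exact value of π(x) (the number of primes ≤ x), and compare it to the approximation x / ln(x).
π(2267) = 336;  x/ln(x) ≈ 293.42;  relative error ≈ 12.67%.

Directly count primes up to 2267: π(2267) = 336. The PNT approximation gives 2267/ln(2267) ≈ 2267/7.72621 ≈ 293.42. Relative error (π(x) − x/ln(x)) / π(x) ≈ 12.67%; the approximation is known to undercount slightly (Li(x) is a better estimate).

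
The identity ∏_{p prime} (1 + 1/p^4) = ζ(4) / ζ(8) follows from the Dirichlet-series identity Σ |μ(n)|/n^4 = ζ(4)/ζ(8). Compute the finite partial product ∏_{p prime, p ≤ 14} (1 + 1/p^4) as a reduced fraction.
∏ = 54787204936389122/50827803952550625

The primes p ≤ 14 are [2, 3, 5, 7, 11, 13]. For each, (1 + 1/p^4) = (p^4 + 1)/p^4. Multiplying these fractions over p ∈ [2, 3, 5, 7, 11, 13] gives 54787204936389122/50827803952550625. (In the limit P → ∞ this tends to ζ(4)/ζ(8).)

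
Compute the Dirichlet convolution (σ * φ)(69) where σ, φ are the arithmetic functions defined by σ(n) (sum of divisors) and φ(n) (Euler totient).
(σ * φ)(69) = 276

Divisors of 69: [1, 3, 23, 69]. For each d | 69:
  d = 1: σ(1) · φ(69/1) = 1 · 44 = 44
  d = 3: σ(3) · φ(69/3) = 4 · 22 = 88
  d = 23: σ(23) · φ(69/23) = 24 · 2 = 48
  d = 69: σ(69) · φ(69/69) = 96 · 1 = 96
Summing: (σ * φ)(69) = 44 + 88 + 48 + 96 = 276.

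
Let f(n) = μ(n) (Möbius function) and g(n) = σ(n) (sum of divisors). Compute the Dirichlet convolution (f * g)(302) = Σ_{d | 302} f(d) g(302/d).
(μ * σ)(302) = 302

Divisors of 302: [1, 2, 151, 302]. For each d | 302:
  d = 1: μ(1) · σ(302/1) = 1 · 456 = 456
  d = 2: μ(2) · σ(302/2) = -1 · 152 = -152
  d = 151: μ(151) · σ(302/151) = -1 · 3 = -3
  d = 302: μ(302) · σ(302/302) = 1 · 1 = 1
Summing: (μ * σ)(302) = 456 + -152 + -3 + 1 = 302.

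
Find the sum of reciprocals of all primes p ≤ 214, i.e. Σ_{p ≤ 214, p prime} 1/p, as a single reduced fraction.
Σ 1/p = 3215488142498485484492183158345029261034221047849345857469577412562094716564064084247/1645783550795210387735581011435590727981167322669649249414629852197255934130751870910

π(214) = 47, so the primes ≤ 214 are [2, 3, 5, 7, 11, 13, 17, 19, 23, 29, 31, 37, 41, 43, 47, 53, 59, 61, 67, 71, 73, 79, 83, 89, 97, 101, 103, 107, 109, 113, 127, 131, 137, 139, 149, 151, 157, 163, 167, 173, 179, 181, 191, 193, 197, 199, 211]. Summing 1/p over these primes: 3215488142498485484492183158345029261034221047849345857469577412562094716564064084247/1645783550795210387735581011435590727981167322669649249414629852197255934130751870910 ≈ 1.9538. Mertens estimate ln ln(214) + 0.2615 ≈ 1.9416.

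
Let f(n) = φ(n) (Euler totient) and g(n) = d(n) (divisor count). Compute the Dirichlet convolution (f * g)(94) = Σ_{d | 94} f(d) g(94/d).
(φ * d)(94) = 144

Divisors of 94: [1, 2, 47, 94]. For each d | 94:
  d = 1: φ(1) · d(94/1) = 1 · 4 = 4
  d = 2: φ(2) · d(94/2) = 1 · 2 = 2
  d = 47: φ(47) · d(94/47) = 46 · 2 = 92
  d = 94: φ(94) · d(94/94) = 46 · 1 = 46
Summing: (φ * d)(94) = 4 + 2 + 92 + 46 = 144.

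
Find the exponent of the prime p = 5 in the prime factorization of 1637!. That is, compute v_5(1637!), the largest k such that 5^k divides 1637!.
v_5(1637!) = 407

Legendre's formula: v_p(n!) = Σ_{k ≥ 1} ⌊n / p^k⌋. For p = 5, n = 1637, the terms are:
  ⌊1637/5^1⌋ = ⌊1637/5⌋ = 327
  ⌊1637/5^2⌋ = ⌊1637/25⌋ = 65
  ⌊1637/5^3⌋ = ⌊1637/125⌋ = 13
  ⌊1637/5^4⌋ = ⌊1637/625⌋ = 2
(the next term ⌊1637/5^5⌋ = 0, terminating the sum). Summing: v_5(1637!) = 327 + 65 + 13 + 2 = 407.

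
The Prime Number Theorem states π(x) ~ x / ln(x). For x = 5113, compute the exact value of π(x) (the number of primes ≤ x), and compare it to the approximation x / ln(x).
π(5113) = 684;  x/ln(x) ≈ 598.74;  relative error ≈ 12.46%.

Directly count primes up to 5113: π(5113) = 684. The PNT approximation gives 5113/ln(5113) ≈ 5113/8.53954 ≈ 598.74. Relative error (π(x) − x/ln(x)) / π(x) ≈ 12.46%; the approximation is known to undercount slightly (Li(x) is a better estimate).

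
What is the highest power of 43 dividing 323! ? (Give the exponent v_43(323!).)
v_43(323!) = 7

Legendre's formula: v_p(n!) = Σ_{k ≥ 1} ⌊n / p^k⌋. For p = 43, n = 323, the terms are:
  ⌊323/43^1⌋ = ⌊323/43⌋ = 7
(the next term ⌊323/43^2⌋ = 0, terminating the sum). Summing: v_43(323!) = 7 = 7.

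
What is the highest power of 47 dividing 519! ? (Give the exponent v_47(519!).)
v_47(519!) = 11

Legendre's formula: v_p(n!) = Σ_{k ≥ 1} ⌊n / p^k⌋. For p = 47, n = 519, the terms are:
  ⌊519/47^1⌋ = ⌊519/47⌋ = 11
(the next term ⌊519/47^2⌋ = 0, terminating the sum). Summing: v_47(519!) = 11 = 11.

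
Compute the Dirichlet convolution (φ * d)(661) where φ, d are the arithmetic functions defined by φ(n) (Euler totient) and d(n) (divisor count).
(φ * d)(661) = 662

Divisors of 661: [1, 661]. For each d | 661:
  d = 1: φ(1) · d(661/1) = 1 · 2 = 2
  d = 661: φ(661) · d(661/661) = 660 · 1 = 660
Summing: (φ * d)(661) = 2 + 660 = 662.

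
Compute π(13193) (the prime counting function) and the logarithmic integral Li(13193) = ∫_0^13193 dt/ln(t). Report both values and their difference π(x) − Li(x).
π(13193) = 1570;  Li(13193) ≈ 1587.47;  π(x) − Li(x) ≈ -17.47.

Direct count of primes ≤ 13193 gives π(13193) = 1570. Numerical evaluation of the logarithmic integral gives Li(13193) ≈ 1587.47. The difference π(x) − Li(x) ≈ -17.47 is typically negative for small/moderate x (Li(x) overestimates), though Littlewood's theorem shows this sign changes infinitely often.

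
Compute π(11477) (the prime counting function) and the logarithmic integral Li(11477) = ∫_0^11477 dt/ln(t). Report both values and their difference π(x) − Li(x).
π(11477) = 1383;  Li(11477) ≈ 1405.29;  π(x) − Li(x) ≈ -22.29.

Direct count of primes ≤ 11477 gives π(11477) = 1383. Numerical evaluation of the logarithmic integral gives Li(11477) ≈ 1405.29. The difference π(x) − Li(x) ≈ -22.29 is typically negative for small/moderate x (Li(x) overestimates), though Littlewood's theorem shows this sign changes infinitely often.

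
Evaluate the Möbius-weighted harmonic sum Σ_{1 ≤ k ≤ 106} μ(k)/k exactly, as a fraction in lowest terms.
Σ μ(k)/k = 929718425061198046823754323082025246/571067226879172099350155277111720438005

Values of μ(k) for 1 ≤ k ≤ 106: μ(1) = 1, μ(2) = -1, μ(3) = -1, μ(5) = -1, μ(6) = 1, μ(7) = -1, μ(10) = 1, μ(11) = -1, μ(13) = -1, μ(14) = 1, μ(15) = 1, μ(17) = -1, μ(19) = -1, μ(21) = 1, μ(22) = 1, μ(23) = -1, μ(26) = 1, μ(29) = -1, μ(30) = -1, μ(31) = -1, μ(33) = 1, μ(34) = 1, μ(35) = 1, μ(37) = -1, μ(38) = 1, μ(39) = 1, μ(41) = -1, μ(42) = -1, μ(43) = -1, μ(46) = 1, μ(47) = -1, μ(51) = 1, μ(53) = -1, μ(55) = 1, μ(57) = 1, μ(58) = 1, μ(59) = -1, μ(61) = -1, μ(62) = 1, μ(65) = 1, μ(66) = -1, μ(67) = -1, μ(69) = 1, μ(70) = -1, μ(71) = -1, μ(73) = -1, μ(74) = 1, μ(77) = 1, μ(78) = -1, μ(79) = -1, μ(82) = 1, μ(83) = -1, μ(85) = 1, μ(86) = 1, μ(87) = 1, μ(89) = -1, μ(91) = 1, μ(93) = 1, μ(94) = 1, μ(95) = 1, μ(97) = -1, μ(101) = -1, μ(102) = -1, μ(103) = -1, μ(105) = -1, μ(106) = 1, with μ = 0 on non-squarefree integers. Summing μ(k)/k for k where μ(k) ≠ 0 gives 929718425061198046823754323082025246/571067226879172099350155277111720438005 ≈ 0.0016. (PNT ⟺ this sum → 0 as n → ∞.)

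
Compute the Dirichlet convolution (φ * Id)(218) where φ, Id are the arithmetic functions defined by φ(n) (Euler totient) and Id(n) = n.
(φ * Id)(218) = 651

Divisors of 218: [1, 2, 109, 218]. For each d | 218:
  d = 1: φ(1) · Id(218/1) = 1 · 218 = 218
  d = 2: φ(2) · Id(218/2) = 1 · 109 = 109
  d = 109: φ(109) · Id(218/109) = 108 · 2 = 216
  d = 218: φ(218) · Id(218/218) = 108 · 1 = 108
Summing: (φ * Id)(218) = 218 + 109 + 216 + 108 = 651.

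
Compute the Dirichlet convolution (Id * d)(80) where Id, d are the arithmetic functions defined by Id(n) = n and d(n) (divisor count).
(Id * d)(80) = 399

Divisors of 80: [1, 2, 4, 5, 8, 10, 16, 20, 40, 80]. For each d | 80:
  d = 1: Id(1) · d(80/1) = 1 · 10 = 10
  d = 2: Id(2) · d(80/2) = 2 · 8 = 16
  d = 4: Id(4) · d(80/4) = 4 · 6 = 24
  d = 5: Id(5) · d(80/5) = 5 · 5 = 25
  d = 8: Id(8) · d(80/8) = 8 · 4 = 32
  d = 10: Id(10) · d(80/10) = 10 · 4 = 40
  d = 16: Id(16) · d(80/16) = 16 · 2 = 32
  d = 20: Id(20) · d(80/20) = 20 · 3 = 60
  d = 40: Id(40) · d(80/40) = 40 · 2 = 80
  d = 80: Id(80) · d(80/80) = 80 · 1 = 80
Summing: (Id * d)(80) = 10 + 16 + 24 + 25 + 32 + 40 + 32 + 60 + 80 + 80 = 399.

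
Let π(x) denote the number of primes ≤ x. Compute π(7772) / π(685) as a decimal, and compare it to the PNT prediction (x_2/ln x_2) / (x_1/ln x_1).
π(7772)/π(685) = 985/124 ≈ 7.9435;  PNT prediction ≈ 8.2697.

π(685) = 124 and π(7772) = 985, so π(7772)/π(685) ≈ 7.9435. The PNT-predicted ratio is (7772/ln(7772)) / (685/ln(685)) ≈ 8.2697. The two agree to within a few percent, as expected.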